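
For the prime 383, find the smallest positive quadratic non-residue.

(2/383) = +1, so 2 is a residue.
(3/383) = +1, so 3 is a residue.
(4/383) = +1, so 4 is a residue.
(5/383) = −1, so 5 is the smallest positive non-residue mod 383.

5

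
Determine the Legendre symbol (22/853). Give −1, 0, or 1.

1

Euler's criterion: (22/853) ≡ 22^426 (mod 853).
22^2 ≡ 484 (mod 853)
22^4 ≡ 534 (mod 853)
22^8 ≡ 254 (mod 853)
22^16 ≡ 541 (mod 853)
22^32 ≡ 102 (mod 853)
22^64 ≡ 168 (mod 853)
22^128 ≡ 75 (mod 853)
22^256 ≡ 507 (mod 853)
22^426 = 22^(256+128+32+8+2) ≡ 1 (mod 853).
Result is 1, so (22/853) = 1.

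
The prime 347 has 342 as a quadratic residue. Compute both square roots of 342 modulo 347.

Since 347 ≡ 3 (mod 4), a square root of 342 is 342^((347+1)/4) = 342^87 mod 347.
Repeated squaring: 342^2≡25, 342^4≡278, 342^8≡250, 342^16≡40, 342^32≡212, 342^64≡181 (mod 347).
342^87 = 342^(64+16+4+2+1) ≡ 268 (mod 347).
Check: 268² = 71824 ≡ 342 (mod 347). The two roots are 79 and 268.

79, 268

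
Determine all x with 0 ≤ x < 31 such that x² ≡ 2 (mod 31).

Since 31 ≡ 3 (mod 4), a square root of 2 is 2^((31+1)/4) = 2^8 mod 31.
Repeated squaring: 2^2≡4, 2^4≡16, 2^8≡8 (mod 31).
2^8 = 2^(8) ≡ 8 (mod 31).
Check: 8² = 64 ≡ 2 (mod 31). The two roots are 8 and 23.

8, 23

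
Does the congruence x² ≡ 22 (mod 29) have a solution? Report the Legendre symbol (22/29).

Pull out 2: since 29 ≡ 5 (mod 8), (2/29) = -1.
Reciprocity: 11 ≡ 3 and 29 ≡ 1 (mod 4), so (11/29) = +(29/11).
Reduce top mod 11: now compute (7/11).
Reciprocity: 7 ≡ 3 and 11 ≡ 3 (mod 4), so (7/11) = −(11/7).
Reduce top mod 7: now compute (4/7).
Pull out 2^2: since 7 ≡ 7 (mod 8), (2/7) = +1, so (2/7)^2 = +1.
Reached (1/7) = 1. Collecting the sign flips along the way, the symbol is +1.

1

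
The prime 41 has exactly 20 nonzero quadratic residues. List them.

Square k = 1,…,20 (k and 41−k give the same square):
1²=1, 2²=4, 3²=9, 4²=16, 5²=25, 6²=36, 7²≡8, 8²≡23, 9²≡40, 10²≡18, 11²≡39, 12²≡21, 13²≡5, 14²≡32, 15²≡20, 16²≡10, 17²≡2, 18²≡37, 19²≡33, 20²≡31 (mod 41).
So the quadratic residues mod 41 are {1, 2, 4, 5, 8, 9, 10, 16, 18, 20, 21, 23, 25, 31, 32, 33, 36, 37, 39, 40}.

1, 2, 4, 5, 8, 9, 10, 16, 18, 20, 21, 23, 25, 31, 32, 33, 36, 37, 39, 40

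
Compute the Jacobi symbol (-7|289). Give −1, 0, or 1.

1

First reduce: -7 ≡ 282 (mod 289).
Pull out 2: since 289 ≡ 1 (mod 8), (2/289) = +1.
Reciprocity: 141 ≡ 1 and 289 ≡ 1 (mod 4), so (141/289) = +(289/141).
Reduce top mod 141: now compute (7/141).
Reciprocity: 7 ≡ 3 and 141 ≡ 1 (mod 4), so (7/141) = +(141/7).
Reduce top mod 7: now compute (1/7).
Reached (1/7) = 1. Collecting the sign flips along the way, the symbol is +1.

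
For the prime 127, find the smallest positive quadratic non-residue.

3

(2/127) = +1, so 2 is a residue.
(3/127) = −1, so 3 is the smallest positive non-residue mod 127.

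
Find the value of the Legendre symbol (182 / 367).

Pull out 2: since 367 ≡ 7 (mod 8), (2/367) = +1.
Reciprocity: 91 ≡ 3 and 367 ≡ 3 (mod 4), so (91/367) = −(367/91).
Reduce top mod 91: now compute (3/91).
Reciprocity: 3 ≡ 3 and 91 ≡ 3 (mod 4), so (3/91) = −(91/3).
Reduce top mod 3: now compute (1/3).
Reached (1/3) = 1. Collecting the sign flips along the way, the symbol is +1.

1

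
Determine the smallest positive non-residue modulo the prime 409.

(2/409) = +1, so 2 is a residue.
(3/409) = +1, so 3 is a residue.
(4/409) = +1, so 4 is a residue.
(5/409) = +1, so 5 is a residue.
(6/409) = +1, so 6 is a residue.
(7/409) = −1, so 7 is the smallest positive non-residue mod 409.

7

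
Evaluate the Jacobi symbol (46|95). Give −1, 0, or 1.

Pull out 2: since 95 ≡ 7 (mod 8), (2/95) = +1.
Reciprocity: 23 ≡ 3 and 95 ≡ 3 (mod 4), so (23/95) = −(95/23).
Reduce top mod 23: now compute (3/23).
Reciprocity: 3 ≡ 3 and 23 ≡ 3 (mod 4), so (3/23) = −(23/3).
Reduce top mod 3: now compute (2/3).
Pull out 2: since 3 ≡ 3 (mod 8), (2/3) = -1.
Reached (1/3) = 1. Collecting the sign flips along the way, the symbol is -1.

-1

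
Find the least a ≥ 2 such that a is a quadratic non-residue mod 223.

(2/223) = +1, so 2 is a residue.
(3/223) = −1, so 3 is the smallest positive non-residue mod 223.

3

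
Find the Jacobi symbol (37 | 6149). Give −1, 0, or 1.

Reciprocity: 37 ≡ 1 and 6149 ≡ 1 (mod 4), so (37/6149) = +(6149/37).
Reduce top mod 37: now compute (7/37).
Reciprocity: 7 ≡ 3 and 37 ≡ 1 (mod 4), so (7/37) = +(37/7).
Reduce top mod 7: now compute (2/7).
Pull out 2: since 7 ≡ 7 (mod 8), (2/7) = +1.
Reached (1/7) = 1. Collecting the sign flips along the way, the symbol is +1.

1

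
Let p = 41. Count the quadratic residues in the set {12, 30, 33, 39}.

(12/41) = -1 → non-residue.
(30/41) = -1 → non-residue.
(33/41) = +1 → QR.
(39/41) = +1 → QR.
Total quadratic residues among the 4: 2.

2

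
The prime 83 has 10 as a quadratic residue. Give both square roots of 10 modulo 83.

33, 50

Since 83 ≡ 3 (mod 4), a square root of 10 is 10^((83+1)/4) = 10^21 mod 83.
Repeated squaring: 10^2≡17, 10^4≡40, 10^8≡23, 10^16≡31 (mod 83).
10^21 = 10^(16+4+1) ≡ 33 (mod 83).
Check: 33² = 1089 ≡ 10 (mod 83). The two roots are 33 and 50.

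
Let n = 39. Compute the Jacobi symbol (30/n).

0

Pull out 2: since 39 ≡ 7 (mod 8), (2/39) = +1.
Reciprocity: 15 ≡ 3 and 39 ≡ 3 (mod 4), so (15/39) = −(39/15).
Reduce top mod 15: now compute (9/15).
Reciprocity: 9 ≡ 1 and 15 ≡ 3 (mod 4), so (9/15) = +(15/9).
Reduce top mod 9: now compute (6/9).
Pull out 2: since 9 ≡ 1 (mod 8), (2/9) = +1.
Reciprocity: 3 ≡ 3 and 9 ≡ 1 (mod 4), so (3/9) = +(9/3).
Reduce top mod 3: now compute (0/3).
Top reduces to 0: gcd > 1, so the symbol is 0.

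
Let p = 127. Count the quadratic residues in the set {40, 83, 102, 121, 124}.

(40/127) = -1 → non-residue.
(83/127) = -1 → non-residue.
(102/127) = -1 → non-residue.
(121/127) = +1 → QR.
(124/127) = +1 → QR.
Total quadratic residues among the 5: 2.

2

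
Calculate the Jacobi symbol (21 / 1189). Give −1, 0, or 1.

Reciprocity: 21 ≡ 1 and 1189 ≡ 1 (mod 4), so (21/1189) = +(1189/21).
Reduce top mod 21: now compute (13/21).
Reciprocity: 13 ≡ 1 and 21 ≡ 1 (mod 4), so (13/21) = +(21/13).
Reduce top mod 13: now compute (8/13).
Pull out 2^3: since 13 ≡ 5 (mod 8), (2/13) = -1, so (2/13)^3 = -1.
Reached (1/13) = 1. Collecting the sign flips along the way, the symbol is -1.

-1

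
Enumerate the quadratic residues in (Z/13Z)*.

1 3 4 9 10 12

Square k = 1,…,6 (k and 13−k give the same square):
1²=1, 2²=4, 3²=9, 4²≡3, 5²≡12, 6²≡10 (mod 13).
So the quadratic residues mod 13 are {1, 3, 4, 9, 10, 12}.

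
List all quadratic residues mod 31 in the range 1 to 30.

1, 2, 4, 5, 7, 8, 9, 10, 14, 16, 18, 19, 20, 25, 28

Square k = 1,…,15 (k and 31−k give the same square):
1²=1, 2²=4, 3²=9, 4²=16, 5²=25, 6²≡5, 7²≡18, 8²≡2, 9²≡19, 10²≡7, 11²≡28, 12²≡20, 13²≡14, 14²≡10, 15²≡8 (mod 31).
So the quadratic residues mod 31 are {1, 2, 4, 5, 7, 8, 9, 10, 14, 16, 18, 19, 20, 25, 28}.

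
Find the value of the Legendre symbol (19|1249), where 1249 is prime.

Reciprocity: 19 ≡ 3 and 1249 ≡ 1 (mod 4), so (19/1249) = +(1249/19).
Reduce top mod 19: now compute (14/19).
Pull out 2: since 19 ≡ 3 (mod 8), (2/19) = -1.
Reciprocity: 7 ≡ 3 and 19 ≡ 3 (mod 4), so (7/19) = −(19/7).
Reduce top mod 7: now compute (5/7).
Reciprocity: 5 ≡ 1 and 7 ≡ 3 (mod 4), so (5/7) = +(7/5).
Reduce top mod 5: now compute (2/5).
Pull out 2: since 5 ≡ 5 (mod 8), (2/5) = -1.
Reached (1/5) = 1. Collecting the sign flips along the way, the symbol is -1.

-1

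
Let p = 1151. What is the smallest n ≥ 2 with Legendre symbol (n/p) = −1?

13

(2/1151) = +1, so 2 is a residue.
(3/1151) = +1, so 3 is a residue.
(4/1151) = +1, so 4 is a residue.
(5/1151) = +1, so 5 is a residue.
(6/1151) = +1, so 6 is a residue.
(7/1151) = +1, so 7 is a residue.
(8/1151) = +1, so 8 is a residue.
(9/1151) = +1, so 9 is a residue.
(10/1151) = +1, so 10 is a residue.
(11/1151) = +1, so 11 is a residue.
(12/1151) = +1, so 12 is a residue.
(13/1151) = −1, so 13 is the smallest positive non-residue mod 1151.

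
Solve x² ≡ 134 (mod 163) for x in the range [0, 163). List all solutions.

42, 121

Since 163 ≡ 3 (mod 4), a square root of 134 is 134^((163+1)/4) = 134^41 mod 163.
Repeated squaring: 134^2≡26, 134^4≡24, 134^8≡87, 134^16≡71, 134^32≡151 (mod 163).
134^41 = 134^(32+8+1) ≡ 121 (mod 163).
Check: 121² = 14641 ≡ 134 (mod 163). The two roots are 42 and 121.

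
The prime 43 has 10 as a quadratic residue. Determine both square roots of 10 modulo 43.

15, 28

Since 43 ≡ 3 (mod 4), a square root of 10 is 10^((43+1)/4) = 10^11 mod 43.
Repeated squaring: 10^2≡14, 10^4≡24, 10^8≡17 (mod 43).
10^11 = 10^(8+2+1) ≡ 15 (mod 43).
Check: 15² = 225 ≡ 10 (mod 43). The two roots are 15 and 28.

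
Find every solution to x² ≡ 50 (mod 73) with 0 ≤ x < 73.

14, 59

73 ≡ 1 (mod 4), so we find a root by search.
Trying successive values, 14² = 196 ≡ 50 (mod 73). The other root is 73 − 14 = 59.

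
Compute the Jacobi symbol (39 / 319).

1

Reciprocity: 39 ≡ 3 and 319 ≡ 3 (mod 4), so (39/319) = −(319/39).
Reduce top mod 39: now compute (7/39).
Reciprocity: 7 ≡ 3 and 39 ≡ 3 (mod 4), so (7/39) = −(39/7).
Reduce top mod 7: now compute (4/7).
Pull out 2^2: since 7 ≡ 7 (mod 8), (2/7) = +1, so (2/7)^2 = +1.
Reached (1/7) = 1. Collecting the sign flips along the way, the symbol is +1.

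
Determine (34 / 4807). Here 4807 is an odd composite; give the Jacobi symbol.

1

Pull out 2: since 4807 ≡ 7 (mod 8), (2/4807) = +1.
Reciprocity: 17 ≡ 1 and 4807 ≡ 3 (mod 4), so (17/4807) = +(4807/17).
Reduce top mod 17: now compute (13/17).
Reciprocity: 13 ≡ 1 and 17 ≡ 1 (mod 4), so (13/17) = +(17/13).
Reduce top mod 13: now compute (4/13).
Pull out 2^2: since 13 ≡ 5 (mod 8), (2/13) = -1, so (2/13)^2 = +1.
Reached (1/13) = 1. Collecting the sign flips along the way, the symbol is +1.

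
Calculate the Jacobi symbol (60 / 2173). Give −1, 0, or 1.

-1

Pull out 2^2: since 2173 ≡ 5 (mod 8), (2/2173) = -1, so (2/2173)^2 = +1.
Reciprocity: 15 ≡ 3 and 2173 ≡ 1 (mod 4), so (15/2173) = +(2173/15).
Reduce top mod 15: now compute (13/15).
Reciprocity: 13 ≡ 1 and 15 ≡ 3 (mod 4), so (13/15) = +(15/13).
Reduce top mod 13: now compute (2/13).
Pull out 2: since 13 ≡ 5 (mod 8), (2/13) = -1.
Reached (1/13) = 1. Collecting the sign flips along the way, the symbol is -1.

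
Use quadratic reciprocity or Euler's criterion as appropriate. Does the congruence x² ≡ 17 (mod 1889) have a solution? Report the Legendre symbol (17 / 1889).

Reciprocity: 17 ≡ 1 and 1889 ≡ 1 (mod 4), so (17/1889) = +(1889/17).
Reduce top mod 17: now compute (2/17).
Pull out 2: since 17 ≡ 1 (mod 8), (2/17) = +1.
Reached (1/17) = 1. Collecting the sign flips along the way, the symbol is +1.

1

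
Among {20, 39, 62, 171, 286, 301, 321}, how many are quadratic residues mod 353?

3

(20/353) = -1 → non-residue.
(39/353) = +1 → QR.
(62/353) = -1 → non-residue.
(171/353) = +1 → QR.
(286/353) = -1 → non-residue.
(301/353) = -1 → non-residue.
(321/353) = +1 → QR.
Total quadratic residues among the 7: 3.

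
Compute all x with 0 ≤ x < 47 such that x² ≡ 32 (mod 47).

19, 28

Since 47 ≡ 3 (mod 4), a square root of 32 is 32^((47+1)/4) = 32^12 mod 47.
Repeated squaring: 32^2≡37, 32^4≡6, 32^8≡36 (mod 47).
32^12 = 32^(8+4) ≡ 28 (mod 47).
Check: 28² = 784 ≡ 32 (mod 47). The two roots are 19 and 28.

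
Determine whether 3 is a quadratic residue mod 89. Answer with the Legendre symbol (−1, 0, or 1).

-1

Reciprocity: 3 ≡ 3 and 89 ≡ 1 (mod 4), so (3/89) = +(89/3).
Reduce top mod 3: now compute (2/3).
Pull out 2: since 3 ≡ 3 (mod 8), (2/3) = -1.
Reached (1/3) = 1. Collecting the sign flips along the way, the symbol is -1.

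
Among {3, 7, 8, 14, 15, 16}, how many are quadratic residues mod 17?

(3/17) = -1 → non-residue.
(7/17) = -1 → non-residue.
(8/17) = +1 → QR.
(14/17) = -1 → non-residue.
(15/17) = +1 → QR.
(16/17) = +1 → QR.
Total quadratic residues among the 6: 3.

3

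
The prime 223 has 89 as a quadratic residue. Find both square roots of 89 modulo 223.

85, 138

Since 223 ≡ 3 (mod 4), a square root of 89 is 89^((223+1)/4) = 89^56 mod 223.
Repeated squaring: 89^2≡116, 89^4≡76, 89^8≡201, 89^16≡38, 89^32≡106 (mod 223).
89^56 = 89^(32+16+8) ≡ 138 (mod 223).
Check: 138² = 19044 ≡ 89 (mod 223). The two roots are 85 and 138.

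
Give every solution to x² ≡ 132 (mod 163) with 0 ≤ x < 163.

28, 135

Since 163 ≡ 3 (mod 4), a square root of 132 is 132^((163+1)/4) = 132^41 mod 163.
Repeated squaring: 132^2≡146, 132^4≡126, 132^8≡65, 132^16≡150, 132^32≡6 (mod 163).
132^41 = 132^(32+8+1) ≡ 135 (mod 163).
Check: 135² = 18225 ≡ 132 (mod 163). The two roots are 28 and 135.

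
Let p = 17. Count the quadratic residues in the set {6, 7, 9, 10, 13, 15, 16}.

(6/17) = -1 → non-residue.
(7/17) = -1 → non-residue.
(9/17) = +1 → QR.
(10/17) = -1 → non-residue.
(13/17) = +1 → QR.
(15/17) = +1 → QR.
(16/17) = +1 → QR.
Total quadratic residues among the 7: 4.

4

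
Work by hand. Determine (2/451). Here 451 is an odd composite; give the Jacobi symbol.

Pull out 2: since 451 ≡ 3 (mod 8), (2/451) = -1.
Reached (1/451) = 1. Collecting the sign flips along the way, the symbol is -1.

-1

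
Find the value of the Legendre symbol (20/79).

1

Pull out 2^2: since 79 ≡ 7 (mod 8), (2/79) = +1, so (2/79)^2 = +1.
Reciprocity: 5 ≡ 1 and 79 ≡ 3 (mod 4), so (5/79) = +(79/5).
Reduce top mod 5: now compute (4/5).
Pull out 2^2: since 5 ≡ 5 (mod 8), (2/5) = -1, so (2/5)^2 = +1.
Reached (1/5) = 1. Collecting the sign flips along the way, the symbol is +1.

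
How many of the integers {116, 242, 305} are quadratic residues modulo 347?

1

(116/347) = +1 → QR.
(242/347) = -1 → non-residue.
(305/347) = -1 → non-residue.
Total quadratic residues among the 3: 1.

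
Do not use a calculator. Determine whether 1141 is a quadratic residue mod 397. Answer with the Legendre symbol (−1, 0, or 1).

-1

First reduce: 1141 ≡ 347 (mod 397).
Reciprocity: 347 ≡ 3 and 397 ≡ 1 (mod 4), so (347/397) = +(397/347).
Reduce top mod 347: now compute (50/347).
Pull out 2: since 347 ≡ 3 (mod 8), (2/347) = -1.
Reciprocity: 25 ≡ 1 and 347 ≡ 3 (mod 4), so (25/347) = +(347/25).
Reduce top mod 25: now compute (22/25).
Pull out 2: since 25 ≡ 1 (mod 8), (2/25) = +1.
Reciprocity: 11 ≡ 3 and 25 ≡ 1 (mod 4), so (11/25) = +(25/11).
Reduce top mod 11: now compute (3/11).
Reciprocity: 3 ≡ 3 and 11 ≡ 3 (mod 4), so (3/11) = −(11/3).
Reduce top mod 3: now compute (2/3).
Pull out 2: since 3 ≡ 3 (mod 8), (2/3) = -1.
Reached (1/3) = 1. Collecting the sign flips along the way, the symbol is -1.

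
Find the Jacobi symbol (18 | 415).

Pull out 2: since 415 ≡ 7 (mod 8), (2/415) = +1.
Reciprocity: 9 ≡ 1 and 415 ≡ 3 (mod 4), so (9/415) = +(415/9).
Reduce top mod 9: now compute (1/9).
Reached (1/9) = 1. Collecting the sign flips along the way, the symbol is +1.

1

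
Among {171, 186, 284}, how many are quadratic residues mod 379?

1

(171/379) = +1 → QR.
(186/379) = -1 → non-residue.
(284/379) = -1 → non-residue.
Total quadratic residues among the 3: 1.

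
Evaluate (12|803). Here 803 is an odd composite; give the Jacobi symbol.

1

Pull out 2^2: since 803 ≡ 3 (mod 8), (2/803) = -1, so (2/803)^2 = +1.
Reciprocity: 3 ≡ 3 and 803 ≡ 3 (mod 4), so (3/803) = −(803/3).
Reduce top mod 3: now compute (2/3).
Pull out 2: since 3 ≡ 3 (mod 8), (2/3) = -1.
Reached (1/3) = 1. Collecting the sign flips along the way, the symbol is +1.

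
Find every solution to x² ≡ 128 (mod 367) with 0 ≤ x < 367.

102, 265

Since 367 ≡ 3 (mod 4), a square root of 128 is 128^((367+1)/4) = 128^92 mod 367.
Repeated squaring: 128^2≡236, 128^4≡279, 128^8≡37, 128^16≡268, 128^32≡259, 128^64≡287 (mod 367).
128^92 = 128^(64+16+8+4) ≡ 102 (mod 367).
Check: 102² = 10404 ≡ 128 (mod 367). The two roots are 102 and 265.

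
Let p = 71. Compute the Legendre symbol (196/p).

First reduce: 196 ≡ 54 (mod 71).
Pull out 2: since 71 ≡ 7 (mod 8), (2/71) = +1.
Reciprocity: 27 ≡ 3 and 71 ≡ 3 (mod 4), so (27/71) = −(71/27).
Reduce top mod 27: now compute (17/27).
Reciprocity: 17 ≡ 1 and 27 ≡ 3 (mod 4), so (17/27) = +(27/17).
Reduce top mod 17: now compute (10/17).
Pull out 2: since 17 ≡ 1 (mod 8), (2/17) = +1.
Reciprocity: 5 ≡ 1 and 17 ≡ 1 (mod 4), so (5/17) = +(17/5).
Reduce top mod 5: now compute (2/5).
Pull out 2: since 5 ≡ 5 (mod 8), (2/5) = -1.
Reached (1/5) = 1. Collecting the sign flips along the way, the symbol is +1.

1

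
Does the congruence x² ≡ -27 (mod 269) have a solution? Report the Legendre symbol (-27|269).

-1

First reduce: -27 ≡ 242 (mod 269).
Pull out 2: since 269 ≡ 5 (mod 8), (2/269) = -1.
Reciprocity: 121 ≡ 1 and 269 ≡ 1 (mod 4), so (121/269) = +(269/121).
Reduce top mod 121: now compute (27/121).
Reciprocity: 27 ≡ 3 and 121 ≡ 1 (mod 4), so (27/121) = +(121/27).
Reduce top mod 27: now compute (13/27).
Reciprocity: 13 ≡ 1 and 27 ≡ 3 (mod 4), so (13/27) = +(27/13).
Reduce top mod 13: now compute (1/13).
Reached (1/13) = 1. Collecting the sign flips along the way, the symbol is -1.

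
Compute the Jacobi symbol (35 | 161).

Reciprocity: 35 ≡ 3 and 161 ≡ 1 (mod 4), so (35/161) = +(161/35).
Reduce top mod 35: now compute (21/35).
Reciprocity: 21 ≡ 1 and 35 ≡ 3 (mod 4), so (21/35) = +(35/21).
Reduce top mod 21: now compute (14/21).
Pull out 2: since 21 ≡ 5 (mod 8), (2/21) = -1.
Reciprocity: 7 ≡ 3 and 21 ≡ 1 (mod 4), so (7/21) = +(21/7).
Reduce top mod 7: now compute (0/7).
Top reduces to 0: gcd > 1, so the symbol is 0.

0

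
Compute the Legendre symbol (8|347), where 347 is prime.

-1

Euler's criterion: (8/347) ≡ 8^173 (mod 347).
8^2 ≡ 64 (mod 347)
8^4 ≡ 279 (mod 347)
8^8 ≡ 113 (mod 347)
8^16 ≡ 277 (mod 347)
8^32 ≡ 42 (mod 347)
8^64 ≡ 29 (mod 347)
8^128 ≡ 147 (mod 347)
8^173 = 8^(128+32+8+4+1) ≡ 346 (mod 347).
Result is 346 ≡ −1, so (8/347) = −1.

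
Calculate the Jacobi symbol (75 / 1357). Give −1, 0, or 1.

Reciprocity: 75 ≡ 3 and 1357 ≡ 1 (mod 4), so (75/1357) = +(1357/75).
Reduce top mod 75: now compute (7/75).
Reciprocity: 7 ≡ 3 and 75 ≡ 3 (mod 4), so (7/75) = −(75/7).
Reduce top mod 7: now compute (5/7).
Reciprocity: 5 ≡ 1 and 7 ≡ 3 (mod 4), so (5/7) = +(7/5).
Reduce top mod 5: now compute (2/5).
Pull out 2: since 5 ≡ 5 (mod 8), (2/5) = -1.
Reached (1/5) = 1. Collecting the sign flips along the way, the symbol is +1.

1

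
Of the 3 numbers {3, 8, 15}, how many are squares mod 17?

2

(3/17) = -1 → non-residue.
(8/17) = +1 → QR.
(15/17) = +1 → QR.
Total quadratic residues among the 3: 2.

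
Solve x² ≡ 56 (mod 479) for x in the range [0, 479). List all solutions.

158, 321

Since 479 ≡ 3 (mod 4), a square root of 56 is 56^((479+1)/4) = 56^120 mod 479.
Repeated squaring: 56^2≡262, 56^4≡147, 56^8≡54, 56^16≡42, 56^32≡327, 56^64≡112 (mod 479).
56^120 = 56^(64+32+16+8) ≡ 321 (mod 479).
Check: 321² = 103041 ≡ 56 (mod 479). The two roots are 158 and 321.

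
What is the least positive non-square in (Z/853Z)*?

(2/853) = −1, so 2 is the smallest positive non-residue mod 853.

2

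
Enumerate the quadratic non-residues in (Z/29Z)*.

2,3,8,10,11,12,14,15,17,18,19,21,26,27

Square k = 1,…,14 (k and 29−k give the same square):
1²=1, 2²=4, 3²=9, 4²=16, 5²=25, 6²≡7, 7²≡20, 8²≡6, 9²≡23, 10²≡13, 11²≡5, 12²≡28, 13²≡24, 14²≡22 (mod 29).
The residues are {1, 4, 5, 6, 7, 9, 13, 16, 20, 22, 23, 24, 25, 28}; the non-residues are the remaining 14 nonzero classes.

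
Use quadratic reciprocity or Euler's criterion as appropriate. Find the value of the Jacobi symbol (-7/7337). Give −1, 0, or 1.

First reduce: -7 ≡ 7330 (mod 7337).
Pull out 2: since 7337 ≡ 1 (mod 8), (2/7337) = +1.
Reciprocity: 3665 ≡ 1 and 7337 ≡ 1 (mod 4), so (3665/7337) = +(7337/3665).
Reduce top mod 3665: now compute (7/3665).
Reciprocity: 7 ≡ 3 and 3665 ≡ 1 (mod 4), so (7/3665) = +(3665/7).
Reduce top mod 7: now compute (4/7).
Pull out 2^2: since 7 ≡ 7 (mod 8), (2/7) = +1, so (2/7)^2 = +1.
Reached (1/7) = 1. Collecting the sign flips along the way, the symbol is +1.

1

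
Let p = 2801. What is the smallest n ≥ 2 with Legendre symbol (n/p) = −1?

(2/2801) = +1, so 2 is a residue.
(3/2801) = −1, so 3 is the smallest positive non-residue mod 2801.

3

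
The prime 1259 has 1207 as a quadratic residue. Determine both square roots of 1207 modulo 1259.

387, 872

Since 1259 ≡ 3 (mod 4), a square root of 1207 is 1207^((1259+1)/4) = 1207^315 mod 1259.
Repeated squaring: 1207^2≡186, 1207^4≡603, 1207^8≡1017, 1207^16≡650, 1207^32≡735, 1207^64≡114, 1207^128≡406, 1207^256≡1166 (mod 1259).
1207^315 = 1207^(256+32+16+8+2+1) ≡ 387 (mod 1259).
Check: 387² = 149769 ≡ 1207 (mod 1259). The two roots are 387 and 872.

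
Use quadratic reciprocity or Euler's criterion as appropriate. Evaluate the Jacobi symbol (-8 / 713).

1

First reduce: -8 ≡ 705 (mod 713).
Reciprocity: 705 ≡ 1 and 713 ≡ 1 (mod 4), so (705/713) = +(713/705).
Reduce top mod 705: now compute (8/705).
Pull out 2^3: since 705 ≡ 1 (mod 8), (2/705) = +1, so (2/705)^3 = +1.
Reached (1/705) = 1. Collecting the sign flips along the way, the symbol is +1.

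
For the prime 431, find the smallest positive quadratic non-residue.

(2/431) = +1, so 2 is a residue.
(3/431) = +1, so 3 is a residue.
(4/431) = +1, so 4 is a residue.
(5/431) = +1, so 5 is a residue.
(6/431) = +1, so 6 is a residue.
(7/431) = −1, so 7 is the smallest positive non-residue mod 431.

7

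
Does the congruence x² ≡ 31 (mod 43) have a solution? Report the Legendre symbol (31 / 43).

1

Euler's criterion: (31/43) ≡ 31^21 (mod 43).
31^2 ≡ 15 (mod 43)
31^4 ≡ 10 (mod 43)
31^8 ≡ 14 (mod 43)
31^16 ≡ 24 (mod 43)
31^21 = 31^(16+4+1) ≡ 1 (mod 43).
Result is 1, so (31/43) = 1.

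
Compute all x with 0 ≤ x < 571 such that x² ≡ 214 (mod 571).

Since 571 ≡ 3 (mod 4), a square root of 214 is 214^((571+1)/4) = 214^143 mod 571.
Repeated squaring: 214^2≡116, 214^4≡323, 214^8≡407, 214^16≡59, 214^32≡55, 214^64≡170, 214^128≡350 (mod 571).
214^143 = 214^(128+8+4+2+1) ≡ 390 (mod 571).
Check: 390² = 152100 ≡ 214 (mod 571). The two roots are 181 and 390.

181, 390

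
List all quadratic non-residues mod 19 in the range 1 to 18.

Square k = 1,…,9 (k and 19−k give the same square):
1²=1, 2²=4, 3²=9, 4²=16, 5²≡6, 6²≡17, 7²≡11, 8²≡7, 9²≡5 (mod 19).
The residues are {1, 4, 5, 6, 7, 9, 11, 16, 17}; the non-residues are the remaining 9 nonzero classes.

2 3 8 10 12 13 14 15 18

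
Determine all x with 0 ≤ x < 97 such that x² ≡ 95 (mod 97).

97 ≡ 1 (mod 4), so we find a root by search.
Trying successive values, 17² = 289 ≡ 95 (mod 97). The other root is 97 − 17 = 80.

17, 80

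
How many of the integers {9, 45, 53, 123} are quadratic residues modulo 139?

(9/139) = +1 → QR.
(45/139) = +1 → QR.
(53/139) = -1 → non-residue.
(123/139) = -1 → non-residue.
Total quadratic residues among the 4: 2.

2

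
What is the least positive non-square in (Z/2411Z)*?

(2/2411) = −1, so 2 is the smallest positive non-residue mod 2411.

2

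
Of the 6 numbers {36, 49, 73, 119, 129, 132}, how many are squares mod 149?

(36/149) = +1 → QR.
(49/149) = +1 → QR.
(73/149) = +1 → QR.
(119/149) = +1 → QR.
(129/149) = +1 → QR.
(132/149) = +1 → QR.
Total quadratic residues among the 6: 6.

6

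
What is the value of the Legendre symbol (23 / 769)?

-1

Reciprocity: 23 ≡ 3 and 769 ≡ 1 (mod 4), so (23/769) = +(769/23).
Reduce top mod 23: now compute (10/23).
Pull out 2: since 23 ≡ 7 (mod 8), (2/23) = +1.
Reciprocity: 5 ≡ 1 and 23 ≡ 3 (mod 4), so (5/23) = +(23/5).
Reduce top mod 5: now compute (3/5).
Reciprocity: 3 ≡ 3 and 5 ≡ 1 (mod 4), so (3/5) = +(5/3).
Reduce top mod 3: now compute (2/3).
Pull out 2: since 3 ≡ 3 (mod 8), (2/3) = -1.
Reached (1/3) = 1. Collecting the sign flips along the way, the symbol is -1.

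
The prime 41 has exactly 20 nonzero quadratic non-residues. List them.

3 6 7 11 12 13 14 15 17 19 22 24 26 27 28 29 30 34 35 38

Square k = 1,…,20 (k and 41−k give the same square):
1²=1, 2²=4, 3²=9, 4²=16, 5²=25, 6²=36, 7²≡8, 8²≡23, 9²≡40, 10²≡18, 11²≡39, 12²≡21, 13²≡5, 14²≡32, 15²≡20, 16²≡10, 17²≡2, 18²≡37, 19²≡33, 20²≡31 (mod 41).
The residues are {1, 2, 4, 5, 8, 9, 10, 16, 18, 20, 21, 23, 25, 31, 32, 33, 36, 37, 39, 40}; the non-residues are the remaining 20 nonzero classes.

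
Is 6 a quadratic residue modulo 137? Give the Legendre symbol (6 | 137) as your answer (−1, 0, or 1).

Euler's criterion: (6/137) ≡ 6^68 (mod 137).
6^2 ≡ 36 (mod 137)
6^4 ≡ 63 (mod 137)
6^8 ≡ 133 (mod 137)
6^16 ≡ 16 (mod 137)
6^32 ≡ 119 (mod 137)
6^64 ≡ 50 (mod 137)
6^68 = 6^(64+4) ≡ 136 (mod 137).
Result is 136 ≡ −1, so (6/137) = −1.

-1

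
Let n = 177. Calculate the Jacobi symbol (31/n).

Reciprocity: 31 ≡ 3 and 177 ≡ 1 (mod 4), so (31/177) = +(177/31).
Reduce top mod 31: now compute (22/31).
Pull out 2: since 31 ≡ 7 (mod 8), (2/31) = +1.
Reciprocity: 11 ≡ 3 and 31 ≡ 3 (mod 4), so (11/31) = −(31/11).
Reduce top mod 11: now compute (9/11).
Reciprocity: 9 ≡ 1 and 11 ≡ 3 (mod 4), so (9/11) = +(11/9).
Reduce top mod 9: now compute (2/9).
Pull out 2: since 9 ≡ 1 (mod 8), (2/9) = +1.
Reached (1/9) = 1. Collecting the sign flips along the way, the symbol is -1.

-1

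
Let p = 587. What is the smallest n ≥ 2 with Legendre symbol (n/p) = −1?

(2/587) = −1, so 2 is the smallest positive non-residue mod 587.

2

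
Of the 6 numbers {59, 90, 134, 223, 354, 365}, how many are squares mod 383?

(59/383) = -1 → non-residue.
(90/383) = -1 → non-residue.
(134/383) = +1 → QR.
(223/383) = +1 → QR.
(354/383) = -1 → non-residue.
(365/383) = -1 → non-residue.
Total quadratic residues among the 6: 2.

2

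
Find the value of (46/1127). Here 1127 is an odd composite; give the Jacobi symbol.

Pull out 2: since 1127 ≡ 7 (mod 8), (2/1127) = +1.
Reciprocity: 23 ≡ 3 and 1127 ≡ 3 (mod 4), so (23/1127) = −(1127/23).
Reduce top mod 23: now compute (0/23).
Top reduces to 0: gcd > 1, so the symbol is 0.

0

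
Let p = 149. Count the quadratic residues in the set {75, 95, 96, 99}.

2

(75/149) = -1 → non-residue.
(95/149) = +1 → QR.
(96/149) = +1 → QR.
(99/149) = -1 → non-residue.
Total quadratic residues among the 4: 2.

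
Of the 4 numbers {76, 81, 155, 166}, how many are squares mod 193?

2

(76/193) = -1 → non-residue.
(81/193) = +1 → QR.
(155/193) = -1 → non-residue.
(166/193) = +1 → QR.
Total quadratic residues among the 4: 2.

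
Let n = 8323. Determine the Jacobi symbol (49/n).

0

Reciprocity: 49 ≡ 1 and 8323 ≡ 3 (mod 4), so (49/8323) = +(8323/49).
Reduce top mod 49: now compute (42/49).
Pull out 2: since 49 ≡ 1 (mod 8), (2/49) = +1.
Reciprocity: 21 ≡ 1 and 49 ≡ 1 (mod 4), so (21/49) = +(49/21).
Reduce top mod 21: now compute (7/21).
Reciprocity: 7 ≡ 3 and 21 ≡ 1 (mod 4), so (7/21) = +(21/7).
Reduce top mod 7: now compute (0/7).
Top reduces to 0: gcd > 1, so the symbol is 0.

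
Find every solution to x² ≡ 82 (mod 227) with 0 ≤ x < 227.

Since 227 ≡ 3 (mod 4), a square root of 82 is 82^((227+1)/4) = 82^57 mod 227.
Repeated squaring: 82^2≡141, 82^4≡132, 82^8≡172, 82^16≡74, 82^32≡28 (mod 227).
82^57 = 82^(32+16+8+1) ≡ 189 (mod 227).
Check: 189² = 35721 ≡ 82 (mod 227). The two roots are 38 and 189.

38, 189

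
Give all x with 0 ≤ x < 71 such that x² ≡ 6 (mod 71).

19, 52

Since 71 ≡ 3 (mod 4), a square root of 6 is 6^((71+1)/4) = 6^18 mod 71.
Repeated squaring: 6^2≡36, 6^4≡18, 6^8≡40, 6^16≡38 (mod 71).
6^18 = 6^(16+2) ≡ 19 (mod 71).
Check: 19² = 361 ≡ 6 (mod 71). The two roots are 19 and 52.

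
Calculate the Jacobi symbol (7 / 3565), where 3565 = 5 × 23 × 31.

1

Reciprocity: 7 ≡ 3 and 3565 ≡ 1 (mod 4), so (7/3565) = +(3565/7).
Reduce top mod 7: now compute (2/7).
Pull out 2: since 7 ≡ 7 (mod 8), (2/7) = +1.
Reached (1/7) = 1. Collecting the sign flips along the way, the symbol is +1.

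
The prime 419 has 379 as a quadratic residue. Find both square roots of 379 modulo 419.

89, 330

Since 419 ≡ 3 (mod 4), a square root of 379 is 379^((419+1)/4) = 379^105 mod 419.
Repeated squaring: 379^2≡343, 379^4≡329, 379^8≡139, 379^16≡47, 379^32≡114, 379^64≡7 (mod 419).
379^105 = 379^(64+32+8+1) ≡ 330 (mod 419).
Check: 330² = 108900 ≡ 379 (mod 419). The two roots are 89 and 330.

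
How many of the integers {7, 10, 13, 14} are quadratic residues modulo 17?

1

(7/17) = -1 → non-residue.
(10/17) = -1 → non-residue.
(13/17) = +1 → QR.
(14/17) = -1 → non-residue.
Total quadratic residues among the 4: 1.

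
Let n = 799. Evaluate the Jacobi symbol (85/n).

Reciprocity: 85 ≡ 1 and 799 ≡ 3 (mod 4), so (85/799) = +(799/85).
Reduce top mod 85: now compute (34/85).
Pull out 2: since 85 ≡ 5 (mod 8), (2/85) = -1.
Reciprocity: 17 ≡ 1 and 85 ≡ 1 (mod 4), so (17/85) = +(85/17).
Reduce top mod 17: now compute (0/17).
Top reduces to 0: gcd > 1, so the symbol is 0.

0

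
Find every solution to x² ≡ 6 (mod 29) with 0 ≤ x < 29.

29 ≡ 1 (mod 4), so we find a root by search.
Trying successive values, 8² = 64 ≡ 6 (mod 29). The other root is 29 − 8 = 21.

8, 21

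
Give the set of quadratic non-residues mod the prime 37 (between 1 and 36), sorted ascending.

2 5 6 8 13 14 15 17 18 19 20 22 23 24 29 31 32 35

Square k = 1,…,18 (k and 37−k give the same square):
1²=1, 2²=4, 3²=9, 4²=16, 5²=25, 6²=36, 7²≡12, 8²≡27, 9²≡7, 10²≡26, 11²≡10, 12²≡33, 13²≡21, 14²≡11, 15²≡3, 16²≡34, 17²≡30, 18²≡28 (mod 37).
The residues are {1, 3, 4, 7, 9, 10, 11, 12, 16, 21, 25, 26, 27, 28, 30, 33, 34, 36}; the non-residues are the remaining 18 nonzero classes.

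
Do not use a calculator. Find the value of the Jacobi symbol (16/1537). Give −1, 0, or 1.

Pull out 2^4: since 1537 ≡ 1 (mod 8), (2/1537) = +1, so (2/1537)^4 = +1.
Reached (1/1537) = 1. Collecting the sign flips along the way, the symbol is +1.

1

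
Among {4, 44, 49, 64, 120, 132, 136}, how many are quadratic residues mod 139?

(4/139) = +1 → QR.
(44/139) = +1 → QR.
(49/139) = +1 → QR.
(64/139) = +1 → QR.
(120/139) = +1 → QR.
(132/139) = -1 → non-residue.
(136/139) = +1 → QR.
Total quadratic residues among the 7: 6.

6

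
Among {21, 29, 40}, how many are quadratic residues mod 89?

(21/89) = +1 → QR.
(29/89) = -1 → non-residue.
(40/89) = +1 → QR.
Total quadratic residues among the 3: 2.

2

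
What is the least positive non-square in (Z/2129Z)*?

3

(2/2129) = +1, so 2 is a residue.
(3/2129) = −1, so 3 is the smallest positive non-residue mod 2129.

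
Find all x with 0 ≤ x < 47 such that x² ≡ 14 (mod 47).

Since 47 ≡ 3 (mod 4), a square root of 14 is 14^((47+1)/4) = 14^12 mod 47.
Repeated squaring: 14^2≡8, 14^4≡17, 14^8≡7 (mod 47).
14^12 = 14^(8+4) ≡ 25 (mod 47).
Check: 25² = 625 ≡ 14 (mod 47). The two roots are 22 and 25.

22, 25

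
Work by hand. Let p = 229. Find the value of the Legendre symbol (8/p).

Pull out 2^3: since 229 ≡ 5 (mod 8), (2/229) = -1, so (2/229)^3 = -1.
Reached (1/229) = 1. Collecting the sign flips along the way, the symbol is -1.

-1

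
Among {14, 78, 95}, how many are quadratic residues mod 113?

(14/113) = +1 → QR.
(78/113) = -1 → non-residue.
(95/113) = +1 → QR.
Total quadratic residues among the 3: 2.

2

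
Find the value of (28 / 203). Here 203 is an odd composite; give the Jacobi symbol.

Pull out 2^2: since 203 ≡ 3 (mod 8), (2/203) = -1, so (2/203)^2 = +1.
Reciprocity: 7 ≡ 3 and 203 ≡ 3 (mod 4), so (7/203) = −(203/7).
Reduce top mod 7: now compute (0/7).
Top reduces to 0: gcd > 1, so the symbol is 0.

0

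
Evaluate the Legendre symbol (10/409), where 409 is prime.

1

Pull out 2: since 409 ≡ 1 (mod 8), (2/409) = +1.
Reciprocity: 5 ≡ 1 and 409 ≡ 1 (mod 4), so (5/409) = +(409/5).
Reduce top mod 5: now compute (4/5).
Pull out 2^2: since 5 ≡ 5 (mod 8), (2/5) = -1, so (2/5)^2 = +1.
Reached (1/5) = 1. Collecting the sign flips along the way, the symbol is +1.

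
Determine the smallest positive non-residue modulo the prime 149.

(2/149) = −1, so 2 is the smallest positive non-residue mod 149.

2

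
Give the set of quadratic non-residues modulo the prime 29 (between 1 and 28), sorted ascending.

Square k = 1,…,14 (k and 29−k give the same square):
1²=1, 2²=4, 3²=9, 4²=16, 5²=25, 6²≡7, 7²≡20, 8²≡6, 9²≡23, 10²≡13, 11²≡5, 12²≡28, 13²≡24, 14²≡22 (mod 29).
The residues are {1, 4, 5, 6, 7, 9, 13, 16, 20, 22, 23, 24, 25, 28}; the non-residues are the remaining 14 nonzero classes.

2 3 8 10 11 12 14 15 17 18 19 21 26 27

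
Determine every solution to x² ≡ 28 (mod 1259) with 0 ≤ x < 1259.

Since 1259 ≡ 3 (mod 4), a square root of 28 is 28^((1259+1)/4) = 28^315 mod 1259.
Repeated squaring: 28^2≡784, 28^4≡264, 28^8≡451, 28^16≡702, 28^32≡535, 28^64≡432, 28^128≡292, 28^256≡911 (mod 1259).
28^315 = 28^(256+32+16+8+2+1) ≡ 928 (mod 1259).
Check: 928² = 861184 ≡ 28 (mod 1259). The two roots are 331 and 928.

331, 928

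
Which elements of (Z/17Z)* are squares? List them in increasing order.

1, 2, 4, 8, 9, 13, 15, 16

Square k = 1,…,8 (k and 17−k give the same square):
1²=1, 2²=4, 3²=9, 4²=16, 5²≡8, 6²≡2, 7²≡15, 8²≡13 (mod 17).
So the quadratic residues mod 17 are {1, 2, 4, 8, 9, 13, 15, 16}.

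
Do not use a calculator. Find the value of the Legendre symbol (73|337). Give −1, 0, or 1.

-1

Euler's criterion: (73/337) ≡ 73^168 (mod 337).
73^2 ≡ 274 (mod 337)
73^4 ≡ 262 (mod 337)
73^8 ≡ 233 (mod 337)
73^16 ≡ 32 (mod 337)
73^32 ≡ 13 (mod 337)
73^64 ≡ 169 (mod 337)
73^128 ≡ 253 (mod 337)
73^168 = 73^(128+32+8) ≡ 336 (mod 337).
Result is 336 ≡ −1, so (73/337) = −1.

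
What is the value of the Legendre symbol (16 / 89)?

Pull out 2^4: since 89 ≡ 1 (mod 8), (2/89) = +1, so (2/89)^4 = +1.
Reached (1/89) = 1. Collecting the sign flips along the way, the symbol is +1.

1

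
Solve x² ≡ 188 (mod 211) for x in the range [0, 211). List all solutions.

Since 211 ≡ 3 (mod 4), a square root of 188 is 188^((211+1)/4) = 188^53 mod 211.
Repeated squaring: 188^2≡107, 188^4≡55, 188^8≡71, 188^16≡188, 188^32≡107 (mod 211).
188^53 = 188^(32+16+4+1) ≡ 71 (mod 211).
Check: 71² = 5041 ≡ 188 (mod 211). The two roots are 71 and 140.

71, 140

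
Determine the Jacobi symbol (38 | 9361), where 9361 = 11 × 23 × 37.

Pull out 2: since 9361 ≡ 1 (mod 8), (2/9361) = +1.
Reciprocity: 19 ≡ 3 and 9361 ≡ 1 (mod 4), so (19/9361) = +(9361/19).
Reduce top mod 19: now compute (13/19).
Reciprocity: 13 ≡ 1 and 19 ≡ 3 (mod 4), so (13/19) = +(19/13).
Reduce top mod 13: now compute (6/13).
Pull out 2: since 13 ≡ 5 (mod 8), (2/13) = -1.
Reciprocity: 3 ≡ 3 and 13 ≡ 1 (mod 4), so (3/13) = +(13/3).
Reduce top mod 3: now compute (1/3).
Reached (1/3) = 1. Collecting the sign flips along the way, the symbol is -1.

-1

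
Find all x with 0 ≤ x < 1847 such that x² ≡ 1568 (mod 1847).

643, 1204

Since 1847 ≡ 3 (mod 4), a square root of 1568 is 1568^((1847+1)/4) = 1568^462 mod 1847.
Repeated squaring: 1568^2≡267, 1568^4≡1103, 1568^8≡1283, 1568^16≡412, 1568^32≡1667, 1568^64≡1001, 1568^128≡927, 1568^256≡474 (mod 1847).
1568^462 = 1568^(256+128+64+8+4+2) ≡ 643 (mod 1847).
Check: 643² = 413449 ≡ 1568 (mod 1847). The two roots are 643 and 1204.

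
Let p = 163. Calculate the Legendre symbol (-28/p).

1

First reduce: -28 ≡ 135 (mod 163).
Reciprocity: 135 ≡ 3 and 163 ≡ 3 (mod 4), so (135/163) = −(163/135).
Reduce top mod 135: now compute (28/135).
Pull out 2^2: since 135 ≡ 7 (mod 8), (2/135) = +1, so (2/135)^2 = +1.
Reciprocity: 7 ≡ 3 and 135 ≡ 3 (mod 4), so (7/135) = −(135/7).
Reduce top mod 7: now compute (2/7).
Pull out 2: since 7 ≡ 7 (mod 8), (2/7) = +1.
Reached (1/7) = 1. Collecting the sign flips along the way, the symbol is +1.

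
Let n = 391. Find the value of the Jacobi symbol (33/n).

-1

Reciprocity: 33 ≡ 1 and 391 ≡ 3 (mod 4), so (33/391) = +(391/33).
Reduce top mod 33: now compute (28/33).
Pull out 2^2: since 33 ≡ 1 (mod 8), (2/33) = +1, so (2/33)^2 = +1.
Reciprocity: 7 ≡ 3 and 33 ≡ 1 (mod 4), so (7/33) = +(33/7).
Reduce top mod 7: now compute (5/7).
Reciprocity: 5 ≡ 1 and 7 ≡ 3 (mod 4), so (5/7) = +(7/5).
Reduce top mod 5: now compute (2/5).
Pull out 2: since 5 ≡ 5 (mod 8), (2/5) = -1.
Reached (1/5) = 1. Collecting the sign flips along the way, the symbol is -1.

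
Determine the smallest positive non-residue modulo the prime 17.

3

(2/17) = +1, so 2 is a residue.
(3/17) = −1, so 3 is the smallest positive non-residue mod 17.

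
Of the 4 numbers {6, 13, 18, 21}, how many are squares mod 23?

3

(6/23) = +1 → QR.
(13/23) = +1 → QR.
(18/23) = +1 → QR.
(21/23) = -1 → non-residue.
Total quadratic residues among the 4: 3.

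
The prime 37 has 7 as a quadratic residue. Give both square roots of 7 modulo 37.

37 ≡ 1 (mod 4), so we find a root by search.
Trying successive values, 9² = 81 ≡ 7 (mod 37). The other root is 37 − 9 = 28.

9, 28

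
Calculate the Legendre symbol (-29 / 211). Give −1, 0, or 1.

1

First reduce: -29 ≡ 182 (mod 211).
Pull out 2: since 211 ≡ 3 (mod 8), (2/211) = -1.
Reciprocity: 91 ≡ 3 and 211 ≡ 3 (mod 4), so (91/211) = −(211/91).
Reduce top mod 91: now compute (29/91).
Reciprocity: 29 ≡ 1 and 91 ≡ 3 (mod 4), so (29/91) = +(91/29).
Reduce top mod 29: now compute (4/29).
Pull out 2^2: since 29 ≡ 5 (mod 8), (2/29) = -1, so (2/29)^2 = +1.
Reached (1/29) = 1. Collecting the sign flips along the way, the symbol is +1.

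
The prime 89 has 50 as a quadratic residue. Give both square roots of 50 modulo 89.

89 ≡ 1 (mod 4), so we find a root by search.
Trying successive values, 36² = 1296 ≡ 50 (mod 89). The other root is 89 − 36 = 53.

36, 53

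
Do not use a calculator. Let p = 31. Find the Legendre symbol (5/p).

1

Euler's criterion: (5/31) ≡ 5^15 (mod 31).
5^2 ≡ 25 (mod 31)
5^4 ≡ 5 (mod 31)
5^8 ≡ 25 (mod 31)
5^15 = 5^(8+4+2+1) ≡ 1 (mod 31).
Result is 1, so (5/31) = 1.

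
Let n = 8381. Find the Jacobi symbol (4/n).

Pull out 2^2: since 8381 ≡ 5 (mod 8), (2/8381) = -1, so (2/8381)^2 = +1.
Reached (1/8381) = 1. Collecting the sign flips along the way, the symbol is +1.

1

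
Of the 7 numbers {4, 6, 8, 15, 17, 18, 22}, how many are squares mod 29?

3

(4/29) = +1 → QR.
(6/29) = +1 → QR.
(8/29) = -1 → non-residue.
(15/29) = -1 → non-residue.
(17/29) = -1 → non-residue.
(18/29) = -1 → non-residue.
(22/29) = +1 → QR.
Total quadratic residues among the 7: 3.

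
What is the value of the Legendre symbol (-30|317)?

-1

First reduce: -30 ≡ 287 (mod 317).
Reciprocity: 287 ≡ 3 and 317 ≡ 1 (mod 4), so (287/317) = +(317/287).
Reduce top mod 287: now compute (30/287).
Pull out 2: since 287 ≡ 7 (mod 8), (2/287) = +1.
Reciprocity: 15 ≡ 3 and 287 ≡ 3 (mod 4), so (15/287) = −(287/15).
Reduce top mod 15: now compute (2/15).
Pull out 2: since 15 ≡ 7 (mod 8), (2/15) = +1.
Reached (1/15) = 1. Collecting the sign flips along the way, the symbol is -1.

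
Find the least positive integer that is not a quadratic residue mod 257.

(2/257) = +1, so 2 is a residue.
(3/257) = −1, so 3 is the smallest positive non-residue mod 257.

3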